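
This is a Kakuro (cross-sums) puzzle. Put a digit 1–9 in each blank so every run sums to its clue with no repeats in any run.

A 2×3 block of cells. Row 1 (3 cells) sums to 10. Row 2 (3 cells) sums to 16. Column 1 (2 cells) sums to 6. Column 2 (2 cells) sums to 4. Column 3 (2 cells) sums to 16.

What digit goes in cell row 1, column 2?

4 in 2 cells must be {1,3}; 16 in 2 cells must be {7,9}.
The 10 across and the 16 down share only 7, so (1,3) = 7.
(2,3) = 16 − 7 = 9 completes the 16 down.
Given what's placed, (1,2) must be 1 to fit the 10 across and 4 down.
(2,2) = 4 − 1 = 3 completes the 4 down.
(1,1) = 10 − 8 = 2 completes the 10 across.
(2,1) = 16 − 12 = 4 completes the 16 across.

1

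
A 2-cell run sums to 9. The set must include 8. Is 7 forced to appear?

The only way to make 9 from 2 distinct digits under that restriction is {1,8}, which does not contain 7.

No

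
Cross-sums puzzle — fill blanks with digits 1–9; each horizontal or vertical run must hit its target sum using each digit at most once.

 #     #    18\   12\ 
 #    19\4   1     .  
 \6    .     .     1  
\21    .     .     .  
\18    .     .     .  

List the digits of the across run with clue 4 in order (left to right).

4 in 2 cells must be {1,3}; 6 in 3 cells must be {1,2,3}.
R1C3 = 4 − 1 = 3 completes the 4 across.

1, 3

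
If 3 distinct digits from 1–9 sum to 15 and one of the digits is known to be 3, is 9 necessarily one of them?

No

Counterexample: {3,4,8} sums to 15 under that restriction without using 9.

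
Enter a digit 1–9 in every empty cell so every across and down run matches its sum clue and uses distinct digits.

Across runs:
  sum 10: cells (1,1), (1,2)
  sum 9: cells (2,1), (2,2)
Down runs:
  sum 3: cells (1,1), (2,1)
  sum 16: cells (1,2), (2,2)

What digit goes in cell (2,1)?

3 in 2 cells must be {1,2}; 16 in 2 cells must be {7,9}.
The 9 across and the 16 down share only 7, so (2,2) = 7.
(1,2) = 16 − 7 = 9 completes the 16 down.
(2,1) = 9 − 7 = 2 completes the 9 across.
(1,1) = 10 − 9 = 1 completes the 10 across.

2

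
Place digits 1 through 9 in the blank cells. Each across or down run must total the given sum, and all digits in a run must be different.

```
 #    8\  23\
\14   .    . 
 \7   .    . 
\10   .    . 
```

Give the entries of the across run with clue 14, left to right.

5 9

23 in 3 cells must be {6,8,9}.
The 14 across and the 8 down share only 5, so R1C1 = 5.
R1C2 = 14 − 5 = 9 completes the 14 across.
Given what's placed, R2C2 must be 6 to fit the 7 across and 23 down.
R3C2 = 23 − 15 = 8 completes the 23 down.
R2C1 = 7 − 6 = 1 completes the 7 across.
R3C1 = 10 − 8 = 2 completes the 10 across.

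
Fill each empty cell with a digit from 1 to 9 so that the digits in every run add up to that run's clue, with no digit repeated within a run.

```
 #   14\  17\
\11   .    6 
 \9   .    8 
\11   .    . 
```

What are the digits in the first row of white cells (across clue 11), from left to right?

R1C1 = 11 − 6 = 5 completes the 11 across.
R2C1 = 9 − 8 = 1 completes the 9 across.
R3C1 = 14 − 6 = 8 completes the 14 down.
R3C2 = 11 − 8 = 3 completes the 11 across.

5 6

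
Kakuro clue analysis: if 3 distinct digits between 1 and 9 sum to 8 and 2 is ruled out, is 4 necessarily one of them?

Yes

The only way to make 8 from 3 distinct digits under that restriction is {1,3,4}, which contains 4.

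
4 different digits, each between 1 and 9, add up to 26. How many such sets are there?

5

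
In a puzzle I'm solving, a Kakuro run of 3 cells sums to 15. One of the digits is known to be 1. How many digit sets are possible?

2

3 distinct digits from 1–9 sum between 6 and 24.
Keeping only sets containing 1.
Enumerating: {1,5,9}, {1,6,8}.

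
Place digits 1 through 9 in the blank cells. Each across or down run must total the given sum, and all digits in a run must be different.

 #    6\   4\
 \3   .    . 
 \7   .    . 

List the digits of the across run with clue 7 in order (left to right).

3 in 2 cells must be {1,2}; 4 in 2 cells must be {1,3}.
The 3 across and the 4 down share only 1, so R1C2 = 1.
R2C2 = 4 − 1 = 3 completes the 4 down.
R1C1 = 3 − 1 = 2 completes the 3 across.
R2C1 = 7 − 3 = 4 completes the 7 across.

4, 3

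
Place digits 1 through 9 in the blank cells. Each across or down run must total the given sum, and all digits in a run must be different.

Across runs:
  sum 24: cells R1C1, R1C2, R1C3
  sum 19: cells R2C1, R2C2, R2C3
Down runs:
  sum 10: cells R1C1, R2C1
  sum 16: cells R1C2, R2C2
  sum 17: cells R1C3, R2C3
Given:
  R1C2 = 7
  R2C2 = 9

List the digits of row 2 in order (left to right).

24 in 3 cells must be {7,8,9}; 16 in 2 cells must be {7,9}; 17 in 2 cells must be {8,9}.
Given what's placed, R2C3 must be 8 to fit the 19 across and 17 down.
R1C3 = 17 − 8 = 9 completes the 17 down.
R2C1 = 19 − 17 = 2 completes the 19 across.
R1C1 = 24 − 16 = 8 completes the 24 across.

2 9 8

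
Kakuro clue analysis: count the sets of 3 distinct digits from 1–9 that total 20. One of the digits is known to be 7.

2

3 distinct digits from 1–9 sum between 6 and 24.
Keeping only sets containing 7.
Enumerating: {4,7,9}, {5,7,8}.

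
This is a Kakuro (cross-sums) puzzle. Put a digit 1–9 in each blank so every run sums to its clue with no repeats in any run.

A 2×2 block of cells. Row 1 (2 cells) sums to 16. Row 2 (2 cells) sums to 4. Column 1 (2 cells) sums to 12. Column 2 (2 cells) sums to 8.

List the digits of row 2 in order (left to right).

16 in 2 cells must be {7,9}; 4 in 2 cells must be {1,3}.
The 16 across and the 8 down share only 7, so (1,2) = 7.
The 4 across and the 12 down share only 3, so (2,1) = 3.
(2,2) = 4 − 3 = 1 completes the 4 across.
(1,1) = 16 − 7 = 9 completes the 16 across.

3 1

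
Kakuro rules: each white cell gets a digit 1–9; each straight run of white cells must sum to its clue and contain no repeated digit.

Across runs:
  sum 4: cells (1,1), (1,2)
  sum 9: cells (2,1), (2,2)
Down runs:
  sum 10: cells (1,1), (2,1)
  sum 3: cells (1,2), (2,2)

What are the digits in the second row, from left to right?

7 2

4 in 2 cells must be {1,3}; 3 in 2 cells must be {1,2}.
The 4 across and the 3 down share only 1, so (1,2) = 1.
(2,2) = 3 − 1 = 2 completes the 3 down.
(1,1) = 4 − 1 = 3 completes the 4 across.
(2,1) = 9 − 2 = 7 completes the 9 across.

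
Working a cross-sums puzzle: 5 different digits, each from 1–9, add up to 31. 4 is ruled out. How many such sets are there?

3

5 distinct digits from 1–9 sum between 15 and 35.
Dropping sets that contain 4.
Enumerating: {1,6,7,8,9}, {2,5,7,8,9}, {3,5,6,8,9}.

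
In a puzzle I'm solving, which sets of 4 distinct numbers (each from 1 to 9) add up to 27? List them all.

{3,7,8,9}; {4,6,8,9}; {5,6,7,9}

4 distinct digits from 1–9 sum between 10 and 30.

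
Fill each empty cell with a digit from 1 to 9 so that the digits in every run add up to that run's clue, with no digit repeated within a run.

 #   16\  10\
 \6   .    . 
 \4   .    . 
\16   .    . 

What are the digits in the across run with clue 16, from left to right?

4 in 2 cells must be {1,3}; 16 in 2 cells must be {7,9}.
The 16 across and the 10 down share only 7, so R3C2 = 7.
Given what's placed, R2C2 must be 1 to fit the 4 across and 10 down.
R3C1 = 16 − 7 = 9 completes the 16 across.
R1C2 = 10 − 8 = 2 completes the 10 down.
R2C1 = 4 − 1 = 3 completes the 4 across.
R1C1 = 6 − 2 = 4 completes the 6 across.

9 7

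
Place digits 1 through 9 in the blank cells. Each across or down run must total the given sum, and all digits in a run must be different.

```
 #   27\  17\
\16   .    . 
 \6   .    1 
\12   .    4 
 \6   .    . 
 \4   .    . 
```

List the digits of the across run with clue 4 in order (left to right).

16 in 2 cells must be {7,9}; 4 in 2 cells must be {1,3}.
Given what's placed, R1C2 must be 7 to fit the 16 across and 17 down.
R2C1 = 6 − 1 = 5 completes the 6 across.
R3C1 = 12 − 4 = 8 completes the 12 across.
R4C2 = 2: the only remaining digit allowed by both the 6 across and the 17 down.
R5C2 = 17 − 14 = 3 completes the 17 down.
R1C1 = 16 − 7 = 9 completes the 16 across.
R4C1 = 6 − 2 = 4 completes the 6 across.
R5C1 = 4 − 3 = 1 completes the 4 across.

1, 3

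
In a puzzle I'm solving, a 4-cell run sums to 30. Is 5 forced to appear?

The only way to make 30 from 4 distinct digits is {6,7,8,9}, which does not contain 5.

No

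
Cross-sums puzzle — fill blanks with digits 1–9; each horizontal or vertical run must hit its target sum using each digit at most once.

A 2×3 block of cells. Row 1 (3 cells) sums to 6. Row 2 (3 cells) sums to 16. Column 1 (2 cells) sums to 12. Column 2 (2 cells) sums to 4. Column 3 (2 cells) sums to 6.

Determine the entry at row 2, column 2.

3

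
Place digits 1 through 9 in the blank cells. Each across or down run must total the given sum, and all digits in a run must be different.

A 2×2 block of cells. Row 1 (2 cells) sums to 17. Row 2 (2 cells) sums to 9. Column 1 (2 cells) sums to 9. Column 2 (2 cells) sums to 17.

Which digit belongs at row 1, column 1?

8

17 in 2 cells must be {8,9}.
The 17 across and the 9 down share only 8, so (1,1) = 8.
(1,2) = 17 − 8 = 9 completes the 17 across.
(2,1) = 9 − 8 = 1 completes the 9 down.
(2,2) = 9 − 1 = 8 completes the 9 across.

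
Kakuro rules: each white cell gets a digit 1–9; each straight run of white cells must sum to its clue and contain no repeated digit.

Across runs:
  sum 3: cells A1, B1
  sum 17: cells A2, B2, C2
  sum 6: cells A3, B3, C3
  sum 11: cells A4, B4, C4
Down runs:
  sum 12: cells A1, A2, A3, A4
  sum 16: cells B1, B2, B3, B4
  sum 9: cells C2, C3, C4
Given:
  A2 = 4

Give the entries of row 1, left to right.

1 2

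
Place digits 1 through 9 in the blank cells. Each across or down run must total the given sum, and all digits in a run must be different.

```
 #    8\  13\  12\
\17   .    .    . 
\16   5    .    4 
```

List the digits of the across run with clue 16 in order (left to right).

R1C1 = 8 − 5 = 3 completes the 8 down.
R1C3 = 12 − 4 = 8 completes the 12 down.
R2C2 = 16 − 9 = 7 completes the 16 across.
R1C2 = 17 − 11 = 6 completes the 17 across.

5, 7, 4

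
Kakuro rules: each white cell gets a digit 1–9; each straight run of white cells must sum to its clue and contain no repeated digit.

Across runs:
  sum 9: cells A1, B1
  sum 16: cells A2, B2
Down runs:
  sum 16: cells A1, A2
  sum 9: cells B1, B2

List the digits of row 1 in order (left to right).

16 in 2 cells must be {7,9}.
The 9 across and the 16 down share only 7, so A1 = 7.
B1 = 9 − 7 = 2 completes the 9 across.
A2 = 16 − 7 = 9 completes the 16 down.
B2 = 16 − 9 = 7 completes the 16 across.

7 2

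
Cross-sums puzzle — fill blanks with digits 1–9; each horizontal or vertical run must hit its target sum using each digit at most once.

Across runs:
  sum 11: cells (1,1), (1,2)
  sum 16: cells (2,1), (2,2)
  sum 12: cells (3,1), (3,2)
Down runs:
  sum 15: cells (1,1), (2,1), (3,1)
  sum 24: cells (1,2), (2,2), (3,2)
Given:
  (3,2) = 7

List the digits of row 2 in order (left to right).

7 9

16 in 2 cells must be {7,9}; 24 in 3 cells must be {7,8,9}.
(2,2) = 9: the only remaining digit allowed by both the 16 across and the 24 down.
(3,1) = 12 − 7 = 5 completes the 12 across.
(1,2) = 24 − 16 = 8 completes the 24 down.
(2,1) = 16 − 9 = 7 completes the 16 across.
(1,1) = 11 − 8 = 3 completes the 11 across.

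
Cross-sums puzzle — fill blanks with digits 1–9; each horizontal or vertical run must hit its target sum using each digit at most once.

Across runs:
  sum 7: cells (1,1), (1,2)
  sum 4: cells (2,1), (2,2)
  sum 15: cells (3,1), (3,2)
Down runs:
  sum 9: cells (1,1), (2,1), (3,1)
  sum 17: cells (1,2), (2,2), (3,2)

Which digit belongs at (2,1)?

1

4 in 2 cells must be {1,3}.
The 15 across and the 9 down share only 6, so (3,1) = 6.
(3,2) = 15 − 6 = 9 completes the 15 across.
Given what's placed, (2,1) must be 1 to fit the 4 across and 9 down.
(2,2) = 4 − 1 = 3 completes the 4 across.
(1,1) = 9 − 7 = 2 completes the 9 down.
(1,2) = 7 − 2 = 5 completes the 7 across.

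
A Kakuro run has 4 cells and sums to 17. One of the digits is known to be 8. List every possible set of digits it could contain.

4 distinct digits from 1–9 sum between 10 and 30.
Keeping only sets containing 8.

{1,2,6,8}; {1,3,5,8}; {2,3,4,8}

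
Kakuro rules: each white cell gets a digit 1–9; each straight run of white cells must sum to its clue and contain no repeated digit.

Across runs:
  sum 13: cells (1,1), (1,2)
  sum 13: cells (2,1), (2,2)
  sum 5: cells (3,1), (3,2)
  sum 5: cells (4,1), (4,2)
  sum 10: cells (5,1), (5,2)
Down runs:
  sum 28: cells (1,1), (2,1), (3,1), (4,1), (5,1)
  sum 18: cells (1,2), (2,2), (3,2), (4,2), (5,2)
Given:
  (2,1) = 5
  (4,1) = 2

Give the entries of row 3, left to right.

(2,2) = 13 − 5 = 8 completes the 13 across.
(3,1) = 4: the only remaining digit allowed by both the 5 across and the 28 down.
(3,2) = 5 − 4 = 1 completes the 5 across.
(4,2) = 5 − 2 = 3 completes the 5 across.
Given what's placed, (1,2) must be 4 to fit the 13 across and 18 down.
(5,2) = 18 − 16 = 2 completes the 18 down.
(1,1) = 13 − 4 = 9 completes the 13 across.
(5,1) = 10 − 2 = 8 completes the 10 across.

4 1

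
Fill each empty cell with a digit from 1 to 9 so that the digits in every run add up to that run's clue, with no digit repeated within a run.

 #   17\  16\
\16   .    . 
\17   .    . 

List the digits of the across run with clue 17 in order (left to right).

16 in 2 cells must be {7,9}; 17 in 2 cells must be {8,9}.
The 16 across and the 17 down share only 9, so R1C1 = 9.
R1C2 = 16 − 9 = 7 completes the 16 across.
R2C1 = 17 − 9 = 8 completes the 17 down.
R2C2 = 17 − 8 = 9 completes the 17 across.

8 9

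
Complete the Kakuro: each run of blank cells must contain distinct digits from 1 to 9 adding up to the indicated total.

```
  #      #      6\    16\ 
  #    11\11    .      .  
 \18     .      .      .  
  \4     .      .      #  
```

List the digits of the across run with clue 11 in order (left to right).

2 9

4 in 2 cells must be {1,3}; 6 in 3 cells must be {1,2,3}; 16 in 2 cells must be {7,9}.
The 4 across and the 11 down share only 3, so R3C1 = 3.
R3C2 = 4 − 3 = 1 completes the 4 across.
R2C1 = 11 − 3 = 8 completes the 11 down.
R2C2 = 3: the only remaining digit allowed by both the 18 across and the 6 down.
R2C3 = 18 − 11 = 7 completes the 18 across.
R1C2 = 6 − 4 = 2 completes the 6 down.
R1C3 = 11 − 2 = 9 completes the 11 across.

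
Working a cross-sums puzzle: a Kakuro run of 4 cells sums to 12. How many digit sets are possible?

2

4 distinct digits from 1–9 sum between 10 and 30.
Enumerating: {1,2,3,6}, {1,2,4,5}.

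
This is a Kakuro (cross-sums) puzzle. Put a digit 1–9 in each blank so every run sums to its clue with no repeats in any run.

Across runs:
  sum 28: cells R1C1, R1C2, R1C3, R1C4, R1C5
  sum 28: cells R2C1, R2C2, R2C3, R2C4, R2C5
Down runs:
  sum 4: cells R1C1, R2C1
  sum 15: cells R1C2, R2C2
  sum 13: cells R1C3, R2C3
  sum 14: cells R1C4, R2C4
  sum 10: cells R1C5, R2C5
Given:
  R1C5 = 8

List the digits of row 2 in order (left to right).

3 6 9 8 2

4 in 2 cells must be {1,3}.
R2C5 = 10 − 8 = 2 completes the 10 down.
R2C1 = 3: the only remaining digit allowed by both the 28 across and the 4 down.
R1C1 = 4 − 3 = 1 completes the 4 down.
No cell is forced outright now. R1C4 can only be 6 or 9 (the digits allowed by both its 28 across and its 14 down). If R1C4 = 9: then R2C4 would have to be in {6,8,9} for the 28 across but in {5} for the 14 down — contradiction. So R1C4 = 6.
R1C2 = 9: the only remaining digit allowed by both the 28 across and the 15 down.
R1C3 = 28 − 24 = 4 completes the 28 across.
R2C2 = 15 − 9 = 6 completes the 15 down.
R2C3 = 13 − 4 = 9 completes the 13 down.
R2C4 = 28 − 20 = 8 completes the 28 across.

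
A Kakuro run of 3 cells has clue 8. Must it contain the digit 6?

Counterexample: {1,2,5} sums to 8 without using 6.

No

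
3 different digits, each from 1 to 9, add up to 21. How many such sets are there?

3 distinct digits from 1–9 sum between 6 and 24.
Enumerating: {4,8,9}, {5,7,9}, {6,7,8}.

3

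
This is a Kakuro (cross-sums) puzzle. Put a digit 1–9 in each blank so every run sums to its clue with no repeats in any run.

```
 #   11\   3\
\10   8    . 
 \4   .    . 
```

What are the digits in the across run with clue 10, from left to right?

4 in 2 cells must be {1,3}; 3 in 2 cells must be {1,2}.
R1C2 = 10 − 8 = 2 completes the 10 across.
R2C1 = 11 − 8 = 3 completes the 11 down.
R2C2 = 4 − 3 = 1 completes the 4 across.

8, 2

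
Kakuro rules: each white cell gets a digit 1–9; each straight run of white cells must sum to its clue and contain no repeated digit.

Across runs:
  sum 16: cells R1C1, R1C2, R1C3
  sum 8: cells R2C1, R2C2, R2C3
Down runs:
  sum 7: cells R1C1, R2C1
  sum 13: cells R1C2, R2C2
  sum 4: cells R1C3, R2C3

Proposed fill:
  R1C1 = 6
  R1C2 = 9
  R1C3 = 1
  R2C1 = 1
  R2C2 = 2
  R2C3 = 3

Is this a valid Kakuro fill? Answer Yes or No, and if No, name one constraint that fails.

No — the across run R2C1–R2C3 sums to 6, not 8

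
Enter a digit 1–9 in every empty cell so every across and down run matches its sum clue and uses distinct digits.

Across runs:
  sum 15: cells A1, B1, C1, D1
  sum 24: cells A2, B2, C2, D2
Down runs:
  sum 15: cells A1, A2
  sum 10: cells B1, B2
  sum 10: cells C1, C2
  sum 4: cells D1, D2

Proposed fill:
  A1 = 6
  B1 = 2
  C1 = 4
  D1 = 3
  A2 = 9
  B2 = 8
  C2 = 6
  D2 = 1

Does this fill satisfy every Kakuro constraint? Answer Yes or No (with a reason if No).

Yes

Across: 6+2+4+3=15; 9+8+6+1=24. Down: 6+9=15; 2+8=10; 4+6=10; 3+1=4. No digit repeats within any run.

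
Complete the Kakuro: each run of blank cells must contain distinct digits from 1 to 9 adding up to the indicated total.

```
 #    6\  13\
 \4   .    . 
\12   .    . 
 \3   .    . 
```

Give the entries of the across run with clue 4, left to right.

4 in 2 cells must be {1,3}; 3 in 2 cells must be {1,2}; 6 in 3 cells must be {1,2,3}.
The 12 across and the 6 down share only 3, so R2C1 = 3.
R2C2 = 12 − 3 = 9 completes the 12 across.
Given what's placed, R3C2 must be 1 to fit the 3 across and 13 down.
R1C1 = 1: the only remaining digit allowed by both the 4 across and the 6 down.
R1C2 = 4 − 1 = 3 completes the 4 across.
R3C1 = 3 − 1 = 2 completes the 3 across.

1 3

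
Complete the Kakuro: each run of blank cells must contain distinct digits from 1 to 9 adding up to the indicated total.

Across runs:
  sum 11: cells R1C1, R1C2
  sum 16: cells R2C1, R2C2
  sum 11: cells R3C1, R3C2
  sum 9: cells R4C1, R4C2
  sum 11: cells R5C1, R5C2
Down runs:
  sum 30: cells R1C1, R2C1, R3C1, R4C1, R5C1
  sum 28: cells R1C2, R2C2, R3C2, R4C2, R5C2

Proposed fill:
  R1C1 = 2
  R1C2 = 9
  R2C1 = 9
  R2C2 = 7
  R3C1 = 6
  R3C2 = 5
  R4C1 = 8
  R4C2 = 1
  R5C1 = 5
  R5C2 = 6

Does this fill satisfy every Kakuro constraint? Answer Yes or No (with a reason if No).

Yes

Across: 2+9=11; 9+7=16; 6+5=11; 8+1=9; 5+6=11. Down: 2+9+6+8+5=30; 9+7+5+1+6=28. No digit repeats within any run.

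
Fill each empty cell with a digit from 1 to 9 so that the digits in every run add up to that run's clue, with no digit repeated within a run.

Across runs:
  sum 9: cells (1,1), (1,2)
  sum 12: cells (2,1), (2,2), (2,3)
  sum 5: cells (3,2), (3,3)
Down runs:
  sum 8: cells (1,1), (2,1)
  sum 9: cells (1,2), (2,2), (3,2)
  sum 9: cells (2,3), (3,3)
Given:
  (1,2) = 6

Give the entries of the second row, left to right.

(1,1) = 9 − 6 = 3 completes the 9 across.
(2,1) = 8 − 3 = 5 completes the 8 down.
(2,2) = 1: the only remaining digit allowed by both the 12 across and the 9 down.
(2,3) = 12 − 6 = 6 completes the 12 across.
(3,2) = 9 − 7 = 2 completes the 9 down.
(3,3) = 5 − 2 = 3 completes the 5 across.

5, 1, 6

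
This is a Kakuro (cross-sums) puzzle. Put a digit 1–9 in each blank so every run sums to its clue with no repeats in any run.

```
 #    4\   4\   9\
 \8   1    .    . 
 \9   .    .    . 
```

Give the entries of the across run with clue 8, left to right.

4 in 2 cells must be {1,3}.
Given what's placed, R1C2 must be 3 to fit the 8 across and 4 down.
R1C3 = 8 − 4 = 4 completes the 8 across.
R2C1 = 4 − 1 = 3 completes the 4 down.
R2C2 = 4 − 3 = 1 completes the 4 down.
R2C3 = 9 − 4 = 5 completes the 9 across.

1, 3, 4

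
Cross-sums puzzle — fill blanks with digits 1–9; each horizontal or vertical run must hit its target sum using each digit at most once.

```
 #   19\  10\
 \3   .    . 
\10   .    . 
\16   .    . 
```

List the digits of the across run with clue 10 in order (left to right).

8 2

3 in 2 cells must be {1,2}; 16 in 2 cells must be {7,9}.
The 3 across and the 19 down share only 2, so R1C1 = 2.
R1C2 = 3 − 2 = 1 completes the 3 across.
Given what's placed, R3C1 must be 9 to fit the 16 across and 19 down.
R3C2 = 16 − 9 = 7 completes the 16 across.
R2C1 = 19 − 11 = 8 completes the 19 down.
R2C2 = 10 − 8 = 2 completes the 10 across.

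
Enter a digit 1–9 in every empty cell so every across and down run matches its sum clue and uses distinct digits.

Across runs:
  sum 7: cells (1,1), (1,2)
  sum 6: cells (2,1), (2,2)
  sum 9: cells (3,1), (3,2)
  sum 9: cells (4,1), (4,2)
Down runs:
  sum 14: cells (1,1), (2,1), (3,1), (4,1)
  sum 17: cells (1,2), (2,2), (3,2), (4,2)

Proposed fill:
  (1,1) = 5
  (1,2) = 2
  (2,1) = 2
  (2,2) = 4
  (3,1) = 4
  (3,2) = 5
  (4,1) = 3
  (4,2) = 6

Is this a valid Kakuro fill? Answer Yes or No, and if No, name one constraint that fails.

Across: 5+2=7; 2+4=6; 4+5=9; 3+6=9. Down: 5+2+4+3=14; 2+4+5+6=17. No digit repeats within any run.

Yes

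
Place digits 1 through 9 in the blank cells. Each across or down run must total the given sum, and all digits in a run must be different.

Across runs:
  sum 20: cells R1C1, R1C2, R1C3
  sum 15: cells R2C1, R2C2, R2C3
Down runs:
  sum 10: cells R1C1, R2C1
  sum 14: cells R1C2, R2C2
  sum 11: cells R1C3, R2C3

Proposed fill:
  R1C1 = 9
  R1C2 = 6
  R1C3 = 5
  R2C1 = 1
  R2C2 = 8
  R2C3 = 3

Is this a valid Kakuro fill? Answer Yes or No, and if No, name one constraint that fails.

No — the down run R1C3–R2C3 sums to 8, not 11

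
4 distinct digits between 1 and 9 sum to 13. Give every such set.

{1,2,3,7}; {1,2,4,6}; {1,3,4,5}

4 distinct digits from 1–9 sum between 10 and 30.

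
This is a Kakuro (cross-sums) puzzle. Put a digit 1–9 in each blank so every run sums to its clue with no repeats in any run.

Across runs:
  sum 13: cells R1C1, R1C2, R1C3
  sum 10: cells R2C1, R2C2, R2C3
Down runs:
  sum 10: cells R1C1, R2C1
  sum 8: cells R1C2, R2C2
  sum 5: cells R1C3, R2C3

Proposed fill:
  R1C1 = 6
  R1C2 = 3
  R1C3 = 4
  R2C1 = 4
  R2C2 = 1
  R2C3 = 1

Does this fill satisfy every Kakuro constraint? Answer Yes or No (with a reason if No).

No — the across run R2C1–R2C3 sums to 6, not 10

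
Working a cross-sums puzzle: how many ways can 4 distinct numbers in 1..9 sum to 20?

12

4 distinct digits from 1–9 sum between 10 and 30.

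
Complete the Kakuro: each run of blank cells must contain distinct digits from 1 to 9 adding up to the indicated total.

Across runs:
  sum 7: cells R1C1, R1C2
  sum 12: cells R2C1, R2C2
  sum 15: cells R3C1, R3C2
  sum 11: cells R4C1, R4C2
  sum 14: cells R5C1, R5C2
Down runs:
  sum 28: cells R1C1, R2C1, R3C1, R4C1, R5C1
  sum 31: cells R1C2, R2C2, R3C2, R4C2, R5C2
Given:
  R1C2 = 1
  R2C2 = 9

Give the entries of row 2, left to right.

R1C1 = 7 − 1 = 6 completes the 7 across.
R2C1 = 12 − 9 = 3 completes the 12 across.
Nothing is forced directly, so branch on R5C2, whose candidates are 6 or 8. If R5C2 = 8: then R5C1 would have to be in {6} for the 14 across but in {2,4,7,8,9} for the 28 down — contradiction. So R5C2 = 6.
R5C1 = 14 − 6 = 8 completes the 14 across.
Nothing is forced directly, so branch on R3C1, whose candidates are 7 or 9. If R3C1 = 9: then R3C2 would have to be in {6} for the 15 across but in {7,8} for the 31 down — contradiction. So R3C1 = 7.
R3C2 = 15 − 7 = 8 completes the 15 across.
R4C1 = 28 − 24 = 4 completes the 28 down.
R4C2 = 11 − 4 = 7 completes the 11 across.

3 9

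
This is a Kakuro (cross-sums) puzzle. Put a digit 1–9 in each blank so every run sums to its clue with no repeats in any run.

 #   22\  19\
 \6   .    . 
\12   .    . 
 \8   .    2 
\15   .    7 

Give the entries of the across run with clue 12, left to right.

3 9

R3C1 = 8 − 2 = 6 completes the 8 across.
R4C1 = 15 − 7 = 8 completes the 15 across.
Nothing is forced directly, so branch on R1C1, whose candidates are 1 or 5. If R1C1 = 1: then R1C2 would have to be in {5} for the 6 across but in {1,4,6,9} for the 19 down — contradiction. So R1C1 = 5.
R1C2 = 6 − 5 = 1 completes the 6 across.
R2C1 = 22 − 19 = 3 completes the 22 down.
R2C2 = 12 − 3 = 9 completes the 12 across.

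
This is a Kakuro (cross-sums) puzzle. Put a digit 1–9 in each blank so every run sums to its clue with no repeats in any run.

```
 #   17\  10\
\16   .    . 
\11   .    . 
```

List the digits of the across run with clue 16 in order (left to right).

9 7

16 in 2 cells must be {7,9}; 17 in 2 cells must be {8,9}.
The 16 across and the 17 down share only 9, so R1C1 = 9.
R1C2 = 16 − 9 = 7 completes the 16 across.
R2C1 = 17 − 9 = 8 completes the 17 down.
R2C2 = 11 − 8 = 3 completes the 11 across.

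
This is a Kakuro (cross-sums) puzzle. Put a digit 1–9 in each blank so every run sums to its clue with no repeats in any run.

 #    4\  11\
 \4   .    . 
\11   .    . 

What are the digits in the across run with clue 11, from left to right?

3, 8

4 in 2 cells must be {1,3}.
The 4 across and the 11 down share only 3, so R1C2 = 3.
The 11 across and the 4 down share only 3, so R2C1 = 3.
R2C2 = 11 − 3 = 8 completes the 11 across.
R1C1 = 4 − 3 = 1 completes the 4 across.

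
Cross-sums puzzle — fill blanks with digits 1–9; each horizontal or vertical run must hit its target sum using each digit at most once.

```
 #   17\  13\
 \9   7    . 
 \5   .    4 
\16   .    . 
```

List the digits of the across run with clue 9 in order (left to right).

7, 2

16 in 2 cells must be {7,9}.
R1C2 = 9 − 7 = 2 completes the 9 across.
R2C1 = 5 − 4 = 1 completes the 5 across.
R3C1 = 17 − 8 = 9 completes the 17 down.
R3C2 = 16 − 9 = 7 completes the 16 across.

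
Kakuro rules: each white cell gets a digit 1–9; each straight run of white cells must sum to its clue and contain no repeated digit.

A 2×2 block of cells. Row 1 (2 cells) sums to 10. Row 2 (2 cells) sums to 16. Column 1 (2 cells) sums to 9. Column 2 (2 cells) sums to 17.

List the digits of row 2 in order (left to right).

16 in 2 cells must be {7,9}; 17 in 2 cells must be {8,9}.
The 16 across and the 9 down share only 7, so (2,1) = 7.
(2,2) = 16 − 7 = 9 completes the 16 across.
(1,1) = 9 − 7 = 2 completes the 9 down.
(1,2) = 10 − 2 = 8 completes the 10 across.

7, 9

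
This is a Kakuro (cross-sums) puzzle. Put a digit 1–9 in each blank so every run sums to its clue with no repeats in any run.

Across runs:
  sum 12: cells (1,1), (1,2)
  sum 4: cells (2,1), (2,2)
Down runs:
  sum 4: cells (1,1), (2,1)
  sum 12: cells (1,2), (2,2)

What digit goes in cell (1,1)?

3

4 in 2 cells must be {1,3}.
The 12 across and the 4 down share only 3, so (1,1) = 3.
(1,2) = 12 − 3 = 9 completes the 12 across.
(2,1) = 4 − 3 = 1 completes the 4 down.
(2,2) = 4 − 1 = 3 completes the 4 across.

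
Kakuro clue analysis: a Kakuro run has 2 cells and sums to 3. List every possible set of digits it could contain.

2 distinct digits from 1–9 sum between 3 and 17.
Only one set works: {1,2}.

{1,2}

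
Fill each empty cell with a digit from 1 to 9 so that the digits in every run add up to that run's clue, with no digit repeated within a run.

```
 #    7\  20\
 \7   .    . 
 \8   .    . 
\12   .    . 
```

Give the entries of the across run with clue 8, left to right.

7 in 3 cells must be {1,2,4}.
The 12 across and the 7 down share only 4, so R3C1 = 4.
R3C2 = 12 − 4 = 8 completes the 12 across.
Nothing is forced directly, so branch on R1C1, whose candidates are 1 or 2. If R1C1 = 1: then R1C2 would have to be in {6} for the 7 across but in {3,5,7,9} for the 20 down — contradiction. So R1C1 = 2.
R1C2 = 7 − 2 = 5 completes the 7 across.
R2C1 = 7 − 6 = 1 completes the 7 down.
R2C2 = 8 − 1 = 7 completes the 8 across.

1 7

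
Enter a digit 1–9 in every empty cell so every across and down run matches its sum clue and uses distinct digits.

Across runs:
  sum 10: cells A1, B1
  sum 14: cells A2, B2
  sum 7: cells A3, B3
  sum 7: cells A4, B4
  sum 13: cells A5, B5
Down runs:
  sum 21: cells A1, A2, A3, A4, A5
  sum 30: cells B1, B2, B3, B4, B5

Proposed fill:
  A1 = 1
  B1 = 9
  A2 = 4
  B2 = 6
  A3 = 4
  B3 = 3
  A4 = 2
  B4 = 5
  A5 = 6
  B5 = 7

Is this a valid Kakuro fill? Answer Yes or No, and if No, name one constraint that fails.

No — the down run A1–A5 sums to 17, not 21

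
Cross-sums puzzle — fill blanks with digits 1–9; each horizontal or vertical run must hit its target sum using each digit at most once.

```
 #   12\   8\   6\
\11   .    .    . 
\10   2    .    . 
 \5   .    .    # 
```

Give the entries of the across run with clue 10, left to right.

Nothing is forced directly, so branch on R2C3, whose candidates are 1 or 5. If R2C3 = 1: that forces R1C3 = 5, after which R2C2 would have to be in {7} for the 10 across but in {1,2,3,4,5} for the 8 down — contradiction. So R2C3 = 5.
R1C3 = 6 − 5 = 1 completes the 6 down.
R2C2 = 10 − 7 = 3 completes the 10 across.
Given what's placed, R1C2 must be 4 to fit the 11 across and 8 down.
R3C2 = 8 − 7 = 1 completes the 8 down.
R1C1 = 11 − 5 = 6 completes the 11 across.
R3C1 = 5 − 1 = 4 completes the 5 across.

2, 3, 5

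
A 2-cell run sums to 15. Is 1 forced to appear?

Counterexample: {6,9} sums to 15 without using 1.

No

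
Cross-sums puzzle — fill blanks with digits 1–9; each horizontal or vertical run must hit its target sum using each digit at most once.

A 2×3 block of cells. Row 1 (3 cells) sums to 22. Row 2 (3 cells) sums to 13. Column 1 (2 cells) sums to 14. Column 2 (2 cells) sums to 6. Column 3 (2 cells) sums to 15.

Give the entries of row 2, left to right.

5 1 7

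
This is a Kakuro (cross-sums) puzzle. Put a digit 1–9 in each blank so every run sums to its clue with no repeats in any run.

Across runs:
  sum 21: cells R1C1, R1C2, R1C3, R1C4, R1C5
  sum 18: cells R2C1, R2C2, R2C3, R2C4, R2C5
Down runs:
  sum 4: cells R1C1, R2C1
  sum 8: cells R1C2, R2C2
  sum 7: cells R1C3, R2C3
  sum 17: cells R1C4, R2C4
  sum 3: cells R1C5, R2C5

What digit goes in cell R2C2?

2

4 in 2 cells must be {1,3}; 17 in 2 cells must be {8,9}; 3 in 2 cells must be {1,2}.
Only 8 fits R2C4 under both its across sum 18 and down sum 17.
R1C4 = 17 − 8 = 9 completes the 17 down.
Nothing is forced directly, so branch on R1C1, whose candidates are 1 or 3. If R1C1 = 3: that forces R2C1 = 1, R2C5 = 2, R1C5 = 1, R2C2 = 3, R2C3 = 4, after which R1C2 would have to be in {2,6} for the 21 across but in {5} for the 8 down — contradiction. So R1C1 = 1.
R1C5 = 2: the only remaining digit allowed by both the 21 across and the 3 down.
R2C1 = 4 − 1 = 3 completes the 4 down.
R2C5 = 3 − 2 = 1 completes the 3 down.
Given what's placed, R2C2 must be 2 to fit the 18 across and 8 down.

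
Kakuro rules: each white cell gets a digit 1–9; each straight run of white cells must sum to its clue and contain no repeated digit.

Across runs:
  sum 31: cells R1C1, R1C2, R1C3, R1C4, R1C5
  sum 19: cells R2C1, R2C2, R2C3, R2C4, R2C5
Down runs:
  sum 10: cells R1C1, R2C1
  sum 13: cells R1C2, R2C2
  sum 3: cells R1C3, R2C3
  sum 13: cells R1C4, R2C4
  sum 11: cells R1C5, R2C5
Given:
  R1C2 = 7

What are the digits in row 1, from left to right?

9 7 1 6 8

3 in 2 cells must be {1,2}.
R2C2 = 13 − 7 = 6 completes the 13 down.
No cell is forced outright now. R2C4 can only be 4 or 5 or 7 (the digits allowed by both its 19 across and its 13 down). If R2C4 = 4: that forces R1C4 = 9, R2C3 = 1, R1C3 = 2, R2C1 = 3, R2C5 = 5, after which R1C1 would have to be in {5,8} for the 31 across but in {7} for the 10 down — contradiction. If R2C4 = 5: that forces R1C4 = 8, R2C3 = 1, R1C3 = 2, R1C1 = 9, R1C5 = 5, after which R2C1 would have to be in {3,4} for the 19 across but in {1} for the 10 down — contradiction. So R2C4 = 7.
R1C4 = 13 − 7 = 6 completes the 13 down.
Given what's placed, R1C3 must be 1 to fit the 31 across and 3 down.
R2C3 = 3 − 1 = 2 completes the 3 down.
R2C5 = 3: the only remaining digit allowed by both the 19 across and the 11 down.
R1C5 = 11 − 3 = 8 completes the 11 down.
R2C1 = 19 − 18 = 1 completes the 19 across.
R1C1 = 31 − 22 = 9 completes the 31 across.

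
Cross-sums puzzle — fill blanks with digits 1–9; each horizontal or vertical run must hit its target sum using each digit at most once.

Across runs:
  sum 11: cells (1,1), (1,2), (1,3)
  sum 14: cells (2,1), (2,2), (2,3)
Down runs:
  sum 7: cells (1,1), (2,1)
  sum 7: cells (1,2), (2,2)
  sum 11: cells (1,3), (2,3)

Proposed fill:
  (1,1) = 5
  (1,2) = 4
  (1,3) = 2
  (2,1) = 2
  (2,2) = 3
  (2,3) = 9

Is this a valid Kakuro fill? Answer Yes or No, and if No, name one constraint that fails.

Yes

Across: 5+4+2=11; 2+3+9=14. Down: 5+2=7; 4+3=7; 2+9=11. No digit repeats within any run.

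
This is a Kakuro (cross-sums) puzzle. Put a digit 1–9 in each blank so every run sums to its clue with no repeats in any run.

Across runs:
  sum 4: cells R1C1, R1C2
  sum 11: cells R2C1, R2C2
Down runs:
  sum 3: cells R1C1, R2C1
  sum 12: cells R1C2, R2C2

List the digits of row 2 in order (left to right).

2 9

4 in 2 cells must be {1,3}; 3 in 2 cells must be {1,2}.
The 4 across and the 3 down share only 1, so R1C1 = 1.
R1C2 = 4 − 1 = 3 completes the 4 across.
R2C1 = 3 − 1 = 2 completes the 3 down.
R2C2 = 11 − 2 = 9 completes the 11 across.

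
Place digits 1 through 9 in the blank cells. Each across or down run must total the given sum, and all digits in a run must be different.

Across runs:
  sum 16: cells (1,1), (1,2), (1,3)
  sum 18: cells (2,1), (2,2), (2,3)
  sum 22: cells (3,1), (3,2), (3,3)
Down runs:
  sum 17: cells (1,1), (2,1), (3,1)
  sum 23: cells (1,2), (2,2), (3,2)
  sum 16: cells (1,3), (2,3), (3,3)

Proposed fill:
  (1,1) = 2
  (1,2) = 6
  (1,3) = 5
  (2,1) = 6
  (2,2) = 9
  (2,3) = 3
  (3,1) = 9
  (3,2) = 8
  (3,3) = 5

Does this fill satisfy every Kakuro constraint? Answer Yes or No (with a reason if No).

No — the down run (1,3)–(3,3) sums to 13, not 16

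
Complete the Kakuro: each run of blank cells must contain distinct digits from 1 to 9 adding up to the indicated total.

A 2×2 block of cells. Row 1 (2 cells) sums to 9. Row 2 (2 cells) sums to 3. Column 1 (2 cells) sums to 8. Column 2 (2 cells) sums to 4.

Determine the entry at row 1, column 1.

3 in 2 cells must be {1,2}; 4 in 2 cells must be {1,3}.
The 3 across and the 4 down share only 1, so (2,2) = 1.
(1,2) = 4 − 1 = 3 completes the 4 down.
(2,1) = 3 − 1 = 2 completes the 3 across.
(1,1) = 9 − 3 = 6 completes the 9 across.

6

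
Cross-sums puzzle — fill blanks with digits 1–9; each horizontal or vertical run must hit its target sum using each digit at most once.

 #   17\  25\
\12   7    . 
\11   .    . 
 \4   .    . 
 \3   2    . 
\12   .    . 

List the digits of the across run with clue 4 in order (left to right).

4 in 2 cells must be {1,3}; 3 in 2 cells must be {1,2}.
R1C2 = 12 − 7 = 5 completes the 12 across.
R4C2 = 3 − 2 = 1 completes the 3 across.
R3C2 = 3: the only remaining digit allowed by both the 4 across and the 25 down.
R3C1 = 4 − 3 = 1 completes the 4 across.

1, 3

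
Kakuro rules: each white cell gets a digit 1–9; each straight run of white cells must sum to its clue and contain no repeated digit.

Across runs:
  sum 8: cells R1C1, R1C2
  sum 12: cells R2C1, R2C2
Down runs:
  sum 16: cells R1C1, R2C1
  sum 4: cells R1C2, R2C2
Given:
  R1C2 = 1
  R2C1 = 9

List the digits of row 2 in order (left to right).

9 3

16 in 2 cells must be {7,9}; 4 in 2 cells must be {1,3}.
R1C1 = 8 − 1 = 7 completes the 8 across.
R2C2 = 12 − 9 = 3 completes the 12 across.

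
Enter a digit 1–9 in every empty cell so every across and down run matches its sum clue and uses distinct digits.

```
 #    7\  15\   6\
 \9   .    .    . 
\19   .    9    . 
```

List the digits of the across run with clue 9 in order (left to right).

1 6 2

R1C2 = 15 − 9 = 6 completes the 15 down.
No cell is forced outright now. R2C3 can only be 2 or 4 (the digits allowed by both its 19 across and its 6 down). If R2C3 = 2: then R1C3 would have to be in {1,2} for the 9 across but in {4} for the 6 down — contradiction. So R2C3 = 4.
R1C3 = 6 − 4 = 2 completes the 6 down.
R2C1 = 19 − 13 = 6 completes the 19 across.
R1C1 = 9 − 8 = 1 completes the 9 across.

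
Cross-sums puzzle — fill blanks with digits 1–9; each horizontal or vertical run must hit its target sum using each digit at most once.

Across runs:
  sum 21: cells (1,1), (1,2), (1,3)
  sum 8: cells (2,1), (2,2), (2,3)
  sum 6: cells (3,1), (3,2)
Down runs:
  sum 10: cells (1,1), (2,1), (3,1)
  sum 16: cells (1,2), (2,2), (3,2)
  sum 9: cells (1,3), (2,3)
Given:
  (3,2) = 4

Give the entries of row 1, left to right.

7 9 5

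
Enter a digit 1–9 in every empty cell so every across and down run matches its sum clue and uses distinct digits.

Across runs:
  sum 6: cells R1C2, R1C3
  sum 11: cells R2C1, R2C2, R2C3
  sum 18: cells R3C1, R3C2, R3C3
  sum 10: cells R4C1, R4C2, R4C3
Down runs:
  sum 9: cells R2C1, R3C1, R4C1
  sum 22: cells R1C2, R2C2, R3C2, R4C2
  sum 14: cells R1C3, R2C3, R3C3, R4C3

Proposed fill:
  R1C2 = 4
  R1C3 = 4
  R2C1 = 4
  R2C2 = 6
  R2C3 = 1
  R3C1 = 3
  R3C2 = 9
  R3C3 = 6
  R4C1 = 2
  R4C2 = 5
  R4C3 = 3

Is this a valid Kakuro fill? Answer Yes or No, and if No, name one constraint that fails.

No — the down run R1C2–R4C2 sums to 24, not 22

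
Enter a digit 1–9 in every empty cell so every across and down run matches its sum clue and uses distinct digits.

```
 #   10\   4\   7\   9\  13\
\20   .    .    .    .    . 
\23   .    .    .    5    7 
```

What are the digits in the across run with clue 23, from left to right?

8, 1, 2, 5, 7

4 in 2 cells must be {1,3}.
R1C4 = 9 − 5 = 4 completes the 9 down.
R1C5 = 13 − 7 = 6 completes the 13 down.
Nothing is forced directly, so branch on R1C2, whose candidates are 1 or 3. If R1C2 = 1: that forces R1C3 = 2, R2C2 = 3, after which R2C3 would have to be in {2,6} for the 23 across but in {5} for the 7 down — contradiction. So R1C2 = 3.
R1C1 = 2: the only remaining digit allowed by both the 20 across and the 10 down.
R1C3 = 20 − 15 = 5 completes the 20 across.
R2C1 = 10 − 2 = 8 completes the 10 down.
R2C2 = 4 − 3 = 1 completes the 4 down.
R2C3 = 23 − 21 = 2 completes the 23 across.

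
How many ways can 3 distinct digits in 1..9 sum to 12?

7

3 distinct digits from 1–9 sum between 6 and 24.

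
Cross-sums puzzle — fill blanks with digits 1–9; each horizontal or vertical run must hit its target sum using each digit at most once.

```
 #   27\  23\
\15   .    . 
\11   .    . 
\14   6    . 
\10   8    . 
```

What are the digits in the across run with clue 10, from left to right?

8, 2

R1C1 = 9: the only remaining digit allowed by both the 15 across and the 27 down.
R1C2 = 15 − 9 = 6 completes the 15 across.
R2C1 = 27 − 23 = 4 completes the 27 down.
R2C2 = 11 − 4 = 7 completes the 11 across.
R3C2 = 14 − 6 = 8 completes the 14 across.
R4C2 = 10 − 8 = 2 completes the 10 across.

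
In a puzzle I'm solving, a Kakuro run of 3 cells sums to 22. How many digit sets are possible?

2

3 distinct digits from 1–9 sum between 6 and 24.
Enumerating: {5,8,9}, {6,7,9}.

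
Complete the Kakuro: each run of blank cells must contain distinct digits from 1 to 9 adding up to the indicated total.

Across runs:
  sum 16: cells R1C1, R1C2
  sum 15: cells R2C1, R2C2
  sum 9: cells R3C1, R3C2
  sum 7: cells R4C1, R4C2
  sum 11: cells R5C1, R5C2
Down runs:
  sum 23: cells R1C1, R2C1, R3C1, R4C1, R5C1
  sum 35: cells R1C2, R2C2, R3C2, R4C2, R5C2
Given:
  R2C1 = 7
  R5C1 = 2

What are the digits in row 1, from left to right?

9 7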